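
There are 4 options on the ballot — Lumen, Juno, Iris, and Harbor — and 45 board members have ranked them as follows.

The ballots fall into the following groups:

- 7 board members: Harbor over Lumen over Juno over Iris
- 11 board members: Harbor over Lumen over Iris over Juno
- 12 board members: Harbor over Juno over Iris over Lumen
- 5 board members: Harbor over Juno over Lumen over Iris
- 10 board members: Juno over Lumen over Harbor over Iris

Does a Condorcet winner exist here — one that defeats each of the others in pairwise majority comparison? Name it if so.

Head-to-head results (45 voters total):
Lumen vs Juno: Juno wins 27–18.
Lumen vs Iris: Lumen wins 33–12.
Lumen vs Harbor: Harbor wins 35–10.
Juno vs Iris: Juno wins 34–11.
Juno vs Harbor: Harbor wins 35–10.
Iris vs Harbor: Harbor wins 45–0.
Harbor beats each rival — Lumen (35–10), Juno (35–10), Iris (45–0) — so Harbor is the Condorcet winner.

Harbor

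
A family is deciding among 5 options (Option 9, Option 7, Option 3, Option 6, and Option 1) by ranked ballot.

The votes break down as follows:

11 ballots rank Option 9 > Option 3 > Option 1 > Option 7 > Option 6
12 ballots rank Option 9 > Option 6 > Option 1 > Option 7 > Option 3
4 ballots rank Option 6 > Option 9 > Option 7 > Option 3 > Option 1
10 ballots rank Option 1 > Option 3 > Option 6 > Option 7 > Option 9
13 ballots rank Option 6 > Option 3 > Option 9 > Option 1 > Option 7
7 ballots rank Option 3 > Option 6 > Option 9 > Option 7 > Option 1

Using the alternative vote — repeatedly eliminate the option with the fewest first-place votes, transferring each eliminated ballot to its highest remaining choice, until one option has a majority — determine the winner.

Round 1: Option 9 23, Option 6 17, Option 1 10, Option 3 7, Option 7 0. Option 7 has the fewest and is eliminated.
Round 2: Option 9 23, Option 6 17, Option 1 10, Option 3 7. Option 3 has the fewest and is eliminated.
Round 3: Option 6 24, Option 9 23, Option 1 10. Option 1 has the fewest and is eliminated.
Round 4: Option 6 34, Option 9 23. Option 6 has a majority.

Option 6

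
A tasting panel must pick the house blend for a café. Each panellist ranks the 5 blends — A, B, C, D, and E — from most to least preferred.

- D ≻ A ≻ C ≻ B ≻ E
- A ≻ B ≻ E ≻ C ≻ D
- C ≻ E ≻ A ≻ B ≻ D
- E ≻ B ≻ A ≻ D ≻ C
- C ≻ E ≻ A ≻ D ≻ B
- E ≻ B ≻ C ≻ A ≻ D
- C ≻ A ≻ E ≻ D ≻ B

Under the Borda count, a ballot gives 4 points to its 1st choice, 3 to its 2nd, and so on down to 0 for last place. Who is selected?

E

Borda scores:
  A: 3 + 4 + 2 + 2 + 2 + 1 + 3 = 17
  B: 1 + 3 + 1 + 3 + 0 + 3 + 0 = 11
  C: 2 + 1 + 4 + 0 + 4 + 2 + 4 = 17
  D: 4 + 0 + 0 + 1 + 1 + 0 + 1 = 7
  E: 0 + 2 + 3 + 4 + 3 + 4 + 2 = 18
E has the highest total.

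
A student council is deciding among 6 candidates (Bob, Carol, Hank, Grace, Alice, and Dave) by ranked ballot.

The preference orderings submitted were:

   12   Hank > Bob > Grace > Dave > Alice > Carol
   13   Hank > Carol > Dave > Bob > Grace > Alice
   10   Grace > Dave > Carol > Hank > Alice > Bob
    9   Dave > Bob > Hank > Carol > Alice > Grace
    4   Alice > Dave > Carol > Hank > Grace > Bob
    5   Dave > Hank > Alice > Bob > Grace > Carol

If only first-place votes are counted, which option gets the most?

First-place vote totals:
  Bob: 0
  Carol: 0
  Hank: 25
  Grace: 10
  Alice: 4
  Dave: 14
Hank has the most first-place votes.

Hank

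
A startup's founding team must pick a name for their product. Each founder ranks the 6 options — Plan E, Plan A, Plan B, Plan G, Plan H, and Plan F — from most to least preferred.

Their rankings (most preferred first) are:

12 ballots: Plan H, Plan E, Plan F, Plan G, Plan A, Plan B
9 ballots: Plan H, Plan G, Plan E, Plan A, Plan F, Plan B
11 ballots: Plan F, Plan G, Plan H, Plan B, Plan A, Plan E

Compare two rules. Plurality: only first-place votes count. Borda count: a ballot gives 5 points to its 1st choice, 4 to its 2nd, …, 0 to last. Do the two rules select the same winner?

Plurality first-place counts: Plan E 0, Plan A 0, Plan B 0, Plan G 0, Plan H 21, Plan F 11 → Plan H.
Borda totals: Plan E 75, Plan A 41, Plan B 22, Plan G 104, Plan H 138, Plan F 100 → Plan H.
The two rules agree on Plan H.

Yes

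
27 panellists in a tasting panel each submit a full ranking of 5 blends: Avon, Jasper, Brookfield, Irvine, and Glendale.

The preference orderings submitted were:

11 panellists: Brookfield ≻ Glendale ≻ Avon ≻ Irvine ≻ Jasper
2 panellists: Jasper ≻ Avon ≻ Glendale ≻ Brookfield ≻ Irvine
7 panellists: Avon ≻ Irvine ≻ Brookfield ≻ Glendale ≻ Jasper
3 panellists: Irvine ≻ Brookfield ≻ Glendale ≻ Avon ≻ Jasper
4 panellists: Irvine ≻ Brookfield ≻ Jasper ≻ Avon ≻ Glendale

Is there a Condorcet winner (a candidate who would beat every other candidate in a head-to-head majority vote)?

No

Head-to-head results (27 voters total):
Avon vs Jasper: Avon wins 21–6.
Avon vs Brookfield: Brookfield wins 18–9.
Avon vs Irvine: Avon wins 20–7.
Avon vs Glendale: Glendale wins 14–13.
Jasper vs Brookfield: Brookfield wins 25–2.
Jasper vs Irvine: Irvine wins 25–2.
Jasper vs Glendale: Glendale wins 21–6.
Brookfield vs Irvine: Irvine wins 14–13.
Brookfield vs Glendale: Brookfield wins 25–2.
Irvine vs Glendale: Irvine wins 14–13.
No candidate beats all others: Avon beats Irvine beats Brookfield beats Avon, a majority cycle.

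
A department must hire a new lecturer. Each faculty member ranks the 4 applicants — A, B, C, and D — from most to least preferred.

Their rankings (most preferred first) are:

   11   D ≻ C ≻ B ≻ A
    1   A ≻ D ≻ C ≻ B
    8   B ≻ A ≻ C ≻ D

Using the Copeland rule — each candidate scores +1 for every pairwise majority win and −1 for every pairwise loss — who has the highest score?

Pairwise results:
  A vs B: B wins 19–1.
  A vs C: C wins 11–9.
  A vs D: D wins 11–9.
  B vs C: C wins 12–8.
  B vs D: D wins 12–8.
  C vs D: D wins 12–8.
Copeland scores (wins − losses):
  A: 0 − 3 = -3
  B: 1 − 2 = -1
  C: 2 − 1 = 1
  D: 3 − 0 = 3
D has the best Copeland score.

D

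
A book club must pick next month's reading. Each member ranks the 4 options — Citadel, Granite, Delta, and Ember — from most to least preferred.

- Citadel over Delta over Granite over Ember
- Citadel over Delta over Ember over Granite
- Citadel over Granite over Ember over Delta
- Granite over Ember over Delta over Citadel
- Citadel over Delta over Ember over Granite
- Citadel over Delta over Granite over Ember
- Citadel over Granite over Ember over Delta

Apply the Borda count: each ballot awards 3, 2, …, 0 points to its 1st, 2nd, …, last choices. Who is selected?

Borda scores:
  Citadel: 3 + 3 + 3 + 0 + 3 + 3 + 3 = 18
  Granite: 1 + 0 + 2 + 3 + 0 + 1 + 2 = 9
  Delta: 2 + 2 + 0 + 1 + 2 + 2 + 0 = 9
  Ember: 0 + 1 + 1 + 2 + 1 + 0 + 1 = 6
Citadel has the highest total.

Citadel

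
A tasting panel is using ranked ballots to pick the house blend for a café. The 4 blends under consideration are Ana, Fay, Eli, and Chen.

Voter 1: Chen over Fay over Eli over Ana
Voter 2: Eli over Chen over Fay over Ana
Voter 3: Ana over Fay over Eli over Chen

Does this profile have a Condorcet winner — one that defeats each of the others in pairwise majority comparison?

Head-to-head results (3 voters total):
Ana vs Fay: Fay wins 2–1.
Ana vs Eli: Eli wins 2–1.
Ana vs Chen: Chen wins 2–1.
Fay vs Eli: Fay wins 2–1.
Fay vs Chen: Chen wins 2–1.
Eli vs Chen: Eli wins 2–1.
No candidate beats all others: Fay beats Eli beats Chen beats Fay, a majority cycle.

No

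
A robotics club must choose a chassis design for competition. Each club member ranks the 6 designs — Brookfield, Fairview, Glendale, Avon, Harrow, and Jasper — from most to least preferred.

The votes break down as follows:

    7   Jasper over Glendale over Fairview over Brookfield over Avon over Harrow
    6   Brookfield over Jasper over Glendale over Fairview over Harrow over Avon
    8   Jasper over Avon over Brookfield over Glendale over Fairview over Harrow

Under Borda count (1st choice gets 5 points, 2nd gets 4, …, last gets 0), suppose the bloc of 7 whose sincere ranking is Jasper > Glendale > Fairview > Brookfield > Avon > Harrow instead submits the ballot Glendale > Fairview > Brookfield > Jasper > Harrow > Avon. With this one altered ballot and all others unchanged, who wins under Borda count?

Borda totals with the altered ballot: Brookfield 75, Fairview 48, Glendale 69, Avon 32, Harrow 13, Jasper 78.
The winner is unchanged: still Jasper.

Jasper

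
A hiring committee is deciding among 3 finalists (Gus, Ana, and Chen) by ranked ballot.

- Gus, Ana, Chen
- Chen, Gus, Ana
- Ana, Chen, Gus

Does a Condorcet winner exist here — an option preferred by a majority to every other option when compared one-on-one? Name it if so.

None — there is no Condorcet winner

Head-to-head results (3 voters total):
Gus vs Ana: Gus wins 2–1.
Gus vs Chen: Chen wins 2–1.
Ana vs Chen: Ana wins 2–1.
No candidate beats all others: Gus beats Ana beats Chen beats Gus, a majority cycle.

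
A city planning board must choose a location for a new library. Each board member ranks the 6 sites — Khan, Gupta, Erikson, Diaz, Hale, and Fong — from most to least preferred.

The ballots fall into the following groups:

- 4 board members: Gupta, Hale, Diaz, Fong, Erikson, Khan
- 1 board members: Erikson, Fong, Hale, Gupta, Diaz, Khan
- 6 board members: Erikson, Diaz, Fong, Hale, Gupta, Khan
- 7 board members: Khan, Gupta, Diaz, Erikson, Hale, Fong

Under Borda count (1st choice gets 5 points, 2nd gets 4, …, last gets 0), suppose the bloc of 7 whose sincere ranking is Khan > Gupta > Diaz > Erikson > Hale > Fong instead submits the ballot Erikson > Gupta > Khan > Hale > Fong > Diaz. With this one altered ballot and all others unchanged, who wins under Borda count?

Erikson

Borda totals with the altered ballot: Khan 21, Gupta 56, Erikson 74, Diaz 37, Hale 45, Fong 37.
The switch changes the winner from Diaz to Erikson.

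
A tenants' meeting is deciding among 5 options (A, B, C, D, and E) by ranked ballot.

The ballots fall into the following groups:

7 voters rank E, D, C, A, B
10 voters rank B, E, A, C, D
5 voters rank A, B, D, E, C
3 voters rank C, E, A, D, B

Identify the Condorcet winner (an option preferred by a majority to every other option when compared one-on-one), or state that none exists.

Head-to-head results (25 voters total):
A vs B: A wins 15–10.
A vs C: A wins 15–10.
A vs D: A wins 18–7.
A vs E: E wins 20–5.
B vs C: B wins 15–10.
B vs D: B wins 15–10.
B vs E: B wins 15–10.
C vs D: C wins 13–12.
C vs E: E wins 22–3.
D vs E: E wins 20–5.
No candidate beats all others: A beats B beats E beats A, a majority cycle.

There is no Condorcet winner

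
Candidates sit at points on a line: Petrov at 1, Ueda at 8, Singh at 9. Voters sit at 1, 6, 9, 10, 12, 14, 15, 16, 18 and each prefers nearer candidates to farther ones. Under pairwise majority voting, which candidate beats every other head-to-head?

With single-peaked preferences on a line, the Condorcet winner is the candidate closest to the median voter.
The median voter (position 12) is closest to Singh at 9.
Check: Singh vs Petrov — voters closer to Singh: 8 of 9.

Singh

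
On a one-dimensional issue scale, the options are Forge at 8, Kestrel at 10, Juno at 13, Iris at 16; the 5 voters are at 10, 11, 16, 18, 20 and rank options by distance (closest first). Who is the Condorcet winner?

Iris

With single-peaked preferences on a line, the Condorcet winner is the candidate closest to the median voter.
The median voter (position 16) is closest to Iris at 16.
Check: Iris vs Juno — voters closer to Iris: 3 of 5.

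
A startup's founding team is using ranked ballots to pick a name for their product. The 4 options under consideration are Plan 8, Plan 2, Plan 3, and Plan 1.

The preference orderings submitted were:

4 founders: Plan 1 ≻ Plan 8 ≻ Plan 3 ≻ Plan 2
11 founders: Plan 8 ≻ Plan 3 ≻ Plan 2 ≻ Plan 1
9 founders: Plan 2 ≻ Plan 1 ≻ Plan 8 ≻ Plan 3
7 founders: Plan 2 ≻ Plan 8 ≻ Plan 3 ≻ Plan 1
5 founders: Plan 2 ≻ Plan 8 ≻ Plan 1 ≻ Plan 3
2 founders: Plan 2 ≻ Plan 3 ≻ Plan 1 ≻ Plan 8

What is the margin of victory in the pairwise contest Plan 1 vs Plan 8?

8

Ballots ranking Plan 1 above Plan 8: 4+9+2 = 15.
Ballots ranking Plan 8 above Plan 1: 11+7+5 = 23.
Plan 8 wins 23–15, a margin of 8.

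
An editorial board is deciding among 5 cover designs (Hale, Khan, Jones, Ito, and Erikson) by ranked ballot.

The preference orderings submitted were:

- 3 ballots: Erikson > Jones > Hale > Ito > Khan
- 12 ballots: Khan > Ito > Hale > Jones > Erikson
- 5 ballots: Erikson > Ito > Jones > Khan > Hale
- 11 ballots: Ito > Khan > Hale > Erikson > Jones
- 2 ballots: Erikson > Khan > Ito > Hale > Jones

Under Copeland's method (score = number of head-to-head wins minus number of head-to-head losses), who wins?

Ito

Pairwise results:
  Hale vs Khan: Khan wins 30–3.
  Hale vs Jones: Hale wins 25–8.
  Hale vs Ito: Ito wins 30–3.
  Hale vs Erikson: Hale wins 23–10.
  Khan vs Jones: Khan wins 25–8.
  Khan vs Ito: Ito wins 19–14.
  Khan vs Erikson: Khan wins 23–10.
  Jones vs Ito: Ito wins 30–3.
  Jones vs Erikson: Erikson wins 21–12.
  Ito vs Erikson: Ito wins 23–10.
Copeland scores (wins − losses):
  Hale: 2 − 2 = 0
  Khan: 3 − 1 = 2
  Jones: 0 − 4 = -4
  Ito: 4 − 0 = 4
  Erikson: 1 − 3 = -2
Ito has the best Copeland score.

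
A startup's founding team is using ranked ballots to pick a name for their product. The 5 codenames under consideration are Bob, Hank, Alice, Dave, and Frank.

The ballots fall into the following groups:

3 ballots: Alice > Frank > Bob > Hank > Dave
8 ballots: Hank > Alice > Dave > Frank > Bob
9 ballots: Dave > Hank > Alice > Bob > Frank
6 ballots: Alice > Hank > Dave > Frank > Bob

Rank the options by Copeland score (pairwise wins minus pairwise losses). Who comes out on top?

Pairwise results:
  Bob vs Hank: Hank wins 23–3.
  Bob vs Alice: Alice wins 26–0.
  Bob vs Dave: Dave wins 23–3.
  Bob vs Frank: Frank wins 17–9.
  Hank vs Alice: Hank wins 17–9.
  Hank vs Dave: Hank wins 17–9.
  Hank vs Frank: Hank wins 23–3.
  Alice vs Dave: Alice wins 17–9.
  Alice vs Frank: Alice wins 26–0.
  Dave vs Frank: Dave wins 23–3.
Copeland scores (wins − losses):
  Bob: 0 − 4 = -4
  Hank: 4 − 0 = 4
  Alice: 3 − 1 = 2
  Dave: 2 − 2 = 0
  Frank: 1 − 3 = -2
Hank has the best Copeland score.

Hank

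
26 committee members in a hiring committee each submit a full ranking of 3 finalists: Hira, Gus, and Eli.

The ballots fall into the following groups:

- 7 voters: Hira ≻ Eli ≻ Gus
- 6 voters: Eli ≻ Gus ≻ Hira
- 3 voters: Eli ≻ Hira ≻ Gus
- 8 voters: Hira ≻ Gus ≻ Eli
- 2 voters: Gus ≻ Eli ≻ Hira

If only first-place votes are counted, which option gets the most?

First-place vote totals:
  Hira: 15
  Gus: 2
  Eli: 9
Hira has the most first-place votes.

Hira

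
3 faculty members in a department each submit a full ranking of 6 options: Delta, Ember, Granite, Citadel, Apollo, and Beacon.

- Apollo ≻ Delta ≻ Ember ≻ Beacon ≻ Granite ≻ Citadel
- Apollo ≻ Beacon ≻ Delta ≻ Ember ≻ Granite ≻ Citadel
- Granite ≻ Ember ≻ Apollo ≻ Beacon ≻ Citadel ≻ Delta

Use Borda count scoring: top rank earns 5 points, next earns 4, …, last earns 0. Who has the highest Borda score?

Apollo

Borda scores:
  Delta: 4 + 3 + 0 = 7
  Ember: 3 + 2 + 4 = 9
  Granite: 1 + 1 + 5 = 7
  Citadel: 0 + 0 + 1 = 1
  Apollo: 5 + 5 + 3 = 13
  Beacon: 2 + 4 + 2 = 8
Apollo has the highest total.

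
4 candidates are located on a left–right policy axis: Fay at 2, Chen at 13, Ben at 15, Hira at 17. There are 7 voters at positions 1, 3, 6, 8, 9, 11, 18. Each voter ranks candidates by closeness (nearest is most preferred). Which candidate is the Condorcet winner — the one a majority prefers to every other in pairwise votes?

Chen

With single-peaked preferences on a line, the Condorcet winner is the candidate closest to the median voter.
The median voter (position 8) is closest to Chen at 13.
Check: Chen vs Fay — voters closer to Chen: 4 of 7.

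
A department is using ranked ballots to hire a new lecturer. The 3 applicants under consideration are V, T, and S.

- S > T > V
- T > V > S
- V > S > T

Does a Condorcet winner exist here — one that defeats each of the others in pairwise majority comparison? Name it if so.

None — there is no Condorcet winner

Head-to-head results (3 voters total):
V vs T: T wins 2–1.
V vs S: V wins 2–1.
T vs S: S wins 2–1.
No candidate beats all others: V beats S beats T beats V, a majority cycle.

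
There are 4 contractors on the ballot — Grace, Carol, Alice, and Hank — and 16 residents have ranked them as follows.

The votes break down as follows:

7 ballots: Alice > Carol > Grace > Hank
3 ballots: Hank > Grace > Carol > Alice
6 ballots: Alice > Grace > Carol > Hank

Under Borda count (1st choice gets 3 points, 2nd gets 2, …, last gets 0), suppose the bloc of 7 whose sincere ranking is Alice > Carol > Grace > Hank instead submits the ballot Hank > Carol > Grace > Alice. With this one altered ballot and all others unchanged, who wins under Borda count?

Hank

Borda totals with the altered ballot: Grace 25, Carol 23, Alice 18, Hank 30.
The switch changes the winner from Alice to Hank.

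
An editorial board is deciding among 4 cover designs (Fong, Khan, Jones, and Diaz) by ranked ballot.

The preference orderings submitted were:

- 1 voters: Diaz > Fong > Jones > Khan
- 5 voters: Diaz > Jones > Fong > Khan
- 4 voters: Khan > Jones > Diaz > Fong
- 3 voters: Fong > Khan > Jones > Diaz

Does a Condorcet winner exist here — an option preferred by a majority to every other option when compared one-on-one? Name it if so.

Head-to-head results (13 voters total):
Fong vs Khan: Fong wins 9–4.
Fong vs Jones: Jones wins 9–4.
Fong vs Diaz: Diaz wins 10–3.
Khan vs Jones: Khan wins 7–6.
Khan vs Diaz: Khan wins 7–6.
Jones vs Diaz: Jones wins 7–6.
No candidate beats all others: Fong beats Khan beats Jones beats Fong, a majority cycle.

No Condorcet winner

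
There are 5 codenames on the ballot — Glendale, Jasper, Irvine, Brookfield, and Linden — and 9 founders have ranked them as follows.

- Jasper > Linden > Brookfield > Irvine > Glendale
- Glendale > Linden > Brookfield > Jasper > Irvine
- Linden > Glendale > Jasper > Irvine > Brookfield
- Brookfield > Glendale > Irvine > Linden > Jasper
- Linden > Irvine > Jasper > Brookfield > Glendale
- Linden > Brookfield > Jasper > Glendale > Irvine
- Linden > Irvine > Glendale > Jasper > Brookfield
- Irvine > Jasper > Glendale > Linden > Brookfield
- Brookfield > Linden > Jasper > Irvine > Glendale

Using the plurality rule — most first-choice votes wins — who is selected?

Linden

First-place vote totals:
  Glendale: 1
  Jasper: 1
  Irvine: 1
  Brookfield: 2
  Linden: 4
Linden has the most first-place votes.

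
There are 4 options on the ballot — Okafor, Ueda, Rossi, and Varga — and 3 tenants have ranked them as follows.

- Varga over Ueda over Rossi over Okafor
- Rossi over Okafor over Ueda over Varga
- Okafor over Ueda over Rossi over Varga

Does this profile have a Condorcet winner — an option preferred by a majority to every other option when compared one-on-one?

No

Head-to-head results (3 voters total):
Okafor vs Ueda: Okafor wins 2–1.
Okafor vs Rossi: Rossi wins 2–1.
Okafor vs Varga: Okafor wins 2–1.
Ueda vs Rossi: Ueda wins 2–1.
Ueda vs Varga: Ueda wins 2–1.
Rossi vs Varga: Rossi wins 2–1.
No candidate beats all others: Okafor beats Ueda beats Rossi beats Okafor, a majority cycle.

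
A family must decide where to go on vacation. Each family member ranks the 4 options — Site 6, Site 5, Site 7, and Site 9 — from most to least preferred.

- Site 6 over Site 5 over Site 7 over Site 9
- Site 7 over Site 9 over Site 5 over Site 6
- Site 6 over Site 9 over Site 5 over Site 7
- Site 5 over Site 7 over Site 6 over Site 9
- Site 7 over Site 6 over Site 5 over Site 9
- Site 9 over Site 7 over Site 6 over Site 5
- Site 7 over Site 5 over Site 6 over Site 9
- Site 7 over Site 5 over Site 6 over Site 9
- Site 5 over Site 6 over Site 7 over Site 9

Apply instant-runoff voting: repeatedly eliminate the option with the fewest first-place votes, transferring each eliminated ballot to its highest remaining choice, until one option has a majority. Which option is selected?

Site 7

Round 1: Site 7 4, Site 6 2, Site 5 2, Site 9 1. Site 9 has the fewest and is eliminated.
Round 2: Site 7 5, Site 6 2, Site 5 2. Site 7 has a majority.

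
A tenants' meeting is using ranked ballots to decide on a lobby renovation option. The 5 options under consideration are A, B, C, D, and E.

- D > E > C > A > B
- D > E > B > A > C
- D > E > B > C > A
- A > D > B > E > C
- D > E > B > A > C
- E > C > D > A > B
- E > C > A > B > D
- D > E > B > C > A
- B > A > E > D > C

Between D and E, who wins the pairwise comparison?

D

Ballots ranking D above E: 6.
Ballots ranking E above D: 3.
D wins the head-to-head, 6–3.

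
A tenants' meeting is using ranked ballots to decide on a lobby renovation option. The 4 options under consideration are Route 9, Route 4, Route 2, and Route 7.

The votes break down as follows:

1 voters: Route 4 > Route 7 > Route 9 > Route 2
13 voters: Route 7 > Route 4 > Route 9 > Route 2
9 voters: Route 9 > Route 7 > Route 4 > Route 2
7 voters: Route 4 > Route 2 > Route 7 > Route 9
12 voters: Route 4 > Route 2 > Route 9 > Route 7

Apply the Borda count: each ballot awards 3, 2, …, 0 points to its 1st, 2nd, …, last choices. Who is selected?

Borda scores:
  Route 9: 1 + 13·1 + 9·3 + 7·0 + 12·1 = 53
  Route 4: 3 + 13·2 + 9·1 + 7·3 + 12·3 = 95
  Route 2: 0 + 13·0 + 9·0 + 7·2 + 12·2 = 38
  Route 7: 2 + 13·3 + 9·2 + 7·1 + 12·0 = 66
Route 4 has the highest total.

Route 4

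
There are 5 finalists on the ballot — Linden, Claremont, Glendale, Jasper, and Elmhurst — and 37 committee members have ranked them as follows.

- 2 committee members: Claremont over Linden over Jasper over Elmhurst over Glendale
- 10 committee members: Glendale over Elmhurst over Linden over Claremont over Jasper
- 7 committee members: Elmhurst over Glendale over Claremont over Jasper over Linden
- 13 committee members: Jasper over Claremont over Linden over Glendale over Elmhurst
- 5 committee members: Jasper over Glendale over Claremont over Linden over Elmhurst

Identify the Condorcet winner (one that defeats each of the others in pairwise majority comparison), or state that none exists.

Head-to-head results (37 voters total):
Linden vs Claremont: Claremont wins 27–10.
Linden vs Glendale: Glendale wins 22–15.
Linden vs Jasper: Jasper wins 25–12.
Linden vs Elmhurst: Linden wins 20–17.
Claremont vs Glendale: Glendale wins 22–15.
Claremont vs Jasper: Claremont wins 19–18.
Claremont vs Elmhurst: Claremont wins 20–17.
Glendale vs Jasper: Jasper wins 20–17.
Glendale vs Elmhurst: Glendale wins 28–9.
Jasper vs Elmhurst: Jasper wins 20–17.
No candidate beats all others: Claremont beats Jasper beats Glendale beats Claremont, a majority cycle.

There is no Condorcet winner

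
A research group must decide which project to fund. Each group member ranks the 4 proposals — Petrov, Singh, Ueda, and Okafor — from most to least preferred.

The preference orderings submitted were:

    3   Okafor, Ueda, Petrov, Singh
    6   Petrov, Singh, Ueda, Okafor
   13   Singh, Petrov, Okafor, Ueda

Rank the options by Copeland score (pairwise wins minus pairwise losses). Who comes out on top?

Singh

Pairwise results:
  Petrov vs Singh: Singh wins 13–9.
  Petrov vs Ueda: Petrov wins 19–3.
  Petrov vs Okafor: Petrov wins 19–3.
  Singh vs Ueda: Singh wins 19–3.
  Singh vs Okafor: Singh wins 19–3.
  Ueda vs Okafor: Okafor wins 16–6.
Copeland scores (wins − losses):
  Petrov: 2 − 1 = 1
  Singh: 3 − 0 = 3
  Ueda: 0 − 3 = -3
  Okafor: 1 − 2 = -1
Singh has the best Copeland score.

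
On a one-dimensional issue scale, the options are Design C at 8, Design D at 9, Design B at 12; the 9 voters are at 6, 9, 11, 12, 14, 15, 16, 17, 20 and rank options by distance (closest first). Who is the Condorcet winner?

With single-peaked preferences on a line, the Condorcet winner is the candidate closest to the median voter.
The median voter (position 14) is closest to Design B at 12.
Check: Design B vs Design C — voters closer to Design B: 7 of 9.

Design B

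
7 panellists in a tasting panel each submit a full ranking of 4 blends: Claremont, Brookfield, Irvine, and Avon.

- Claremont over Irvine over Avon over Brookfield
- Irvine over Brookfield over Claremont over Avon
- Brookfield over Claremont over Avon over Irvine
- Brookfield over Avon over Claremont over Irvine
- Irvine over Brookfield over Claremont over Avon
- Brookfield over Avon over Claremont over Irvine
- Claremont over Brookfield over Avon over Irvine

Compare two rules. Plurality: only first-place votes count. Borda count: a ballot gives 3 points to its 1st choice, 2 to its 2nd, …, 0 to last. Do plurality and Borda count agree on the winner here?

Yes

Plurality first-place counts: Claremont 2, Brookfield 3, Irvine 2, Avon 0 → Brookfield.
Borda totals: Claremont 12, Brookfield 15, Irvine 8, Avon 7 → Brookfield.
The two rules agree on Brookfield.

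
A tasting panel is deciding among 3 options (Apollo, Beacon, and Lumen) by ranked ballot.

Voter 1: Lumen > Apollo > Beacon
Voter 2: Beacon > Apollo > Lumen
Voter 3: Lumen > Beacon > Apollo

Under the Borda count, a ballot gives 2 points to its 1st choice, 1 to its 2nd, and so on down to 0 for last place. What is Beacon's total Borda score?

Borda scores:
  Apollo: 1 + 1 + 0 = 2
  Beacon: 0 + 2 + 1 = 3
  Lumen: 2 + 0 + 2 = 4

3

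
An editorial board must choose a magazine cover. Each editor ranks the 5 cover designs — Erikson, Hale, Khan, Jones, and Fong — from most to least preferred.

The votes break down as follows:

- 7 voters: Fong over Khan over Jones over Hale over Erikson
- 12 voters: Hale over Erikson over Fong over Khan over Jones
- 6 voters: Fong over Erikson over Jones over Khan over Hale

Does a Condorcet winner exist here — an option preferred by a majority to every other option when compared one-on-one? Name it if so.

Head-to-head results (25 voters total):
Erikson vs Hale: Hale wins 19–6.
Erikson vs Khan: Erikson wins 18–7.
Erikson vs Jones: Erikson wins 18–7.
Erikson vs Fong: Fong wins 13–12.
Hale vs Khan: Khan wins 13–12.
Hale vs Jones: Jones wins 13–12.
Hale vs Fong: Fong wins 13–12.
Khan vs Jones: Khan wins 19–6.
Khan vs Fong: Fong wins 25–0.
Jones vs Fong: Fong wins 25–0.
Fong beats each rival — Erikson (13–12), Hale (13–12), Khan (25–0), Jones (25–0) — so Fong is the Condorcet winner.

Fong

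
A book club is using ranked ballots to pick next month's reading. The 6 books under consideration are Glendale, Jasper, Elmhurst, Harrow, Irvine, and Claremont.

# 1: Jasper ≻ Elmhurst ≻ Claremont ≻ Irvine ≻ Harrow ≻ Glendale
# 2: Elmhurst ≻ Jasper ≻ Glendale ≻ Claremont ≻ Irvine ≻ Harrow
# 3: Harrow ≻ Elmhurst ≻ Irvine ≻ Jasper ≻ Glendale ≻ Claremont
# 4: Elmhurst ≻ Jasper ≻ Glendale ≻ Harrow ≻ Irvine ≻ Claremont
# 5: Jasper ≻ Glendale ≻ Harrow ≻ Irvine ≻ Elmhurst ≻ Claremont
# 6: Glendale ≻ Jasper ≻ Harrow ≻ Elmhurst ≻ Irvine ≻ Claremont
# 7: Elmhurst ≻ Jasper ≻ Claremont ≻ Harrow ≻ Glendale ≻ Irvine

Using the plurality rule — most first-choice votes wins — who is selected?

First-place vote totals:
  Glendale: 1
  Jasper: 2
  Elmhurst: 3
  Harrow: 1
  Irvine: 0
  Claremont: 0
Elmhurst has the most first-place votes.

Elmhurst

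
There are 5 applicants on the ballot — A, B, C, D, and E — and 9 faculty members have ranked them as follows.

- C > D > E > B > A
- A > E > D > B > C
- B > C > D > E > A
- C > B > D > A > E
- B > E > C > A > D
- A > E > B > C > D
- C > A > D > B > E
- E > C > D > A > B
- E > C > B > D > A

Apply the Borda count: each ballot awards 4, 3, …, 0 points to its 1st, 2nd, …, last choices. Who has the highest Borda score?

Borda scores:
  A: 0 + 4 + 0 + 1 + 1 + 4 + 3 + 1 + 0 = 14
  B: 1 + 1 + 4 + 3 + 4 + 2 + 1 + 0 + 2 = 18
  C: 4 + 0 + 3 + 4 + 2 + 1 + 4 + 3 + 3 = 24
  D: 3 + 2 + 2 + 2 + 0 + 0 + 2 + 2 + 1 = 14
  E: 2 + 3 + 1 + 0 + 3 + 3 + 0 + 4 + 4 = 20
C has the highest total.

C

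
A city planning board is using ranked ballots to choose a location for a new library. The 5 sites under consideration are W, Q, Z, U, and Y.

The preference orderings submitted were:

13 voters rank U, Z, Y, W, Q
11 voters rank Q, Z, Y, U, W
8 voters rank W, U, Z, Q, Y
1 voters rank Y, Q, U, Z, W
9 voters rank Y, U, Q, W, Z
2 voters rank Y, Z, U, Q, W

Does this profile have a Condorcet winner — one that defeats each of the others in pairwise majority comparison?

No

Head-to-head results (44 voters total):
W vs Q: Q wins 23–21.
W vs Z: Z wins 27–17.
W vs U: U wins 36–8.
W vs Y: Y wins 36–8.
Q vs Z: Z wins 23–21.
Q vs U: U wins 32–12.
Q vs Y: Y wins 25–19.
Z vs U: U wins 31–13.
Z vs Y: Z wins 32–12.
U vs Y: Y wins 23–21.
No candidate beats all others: Z beats Y beats U beats Z, a majority cycle.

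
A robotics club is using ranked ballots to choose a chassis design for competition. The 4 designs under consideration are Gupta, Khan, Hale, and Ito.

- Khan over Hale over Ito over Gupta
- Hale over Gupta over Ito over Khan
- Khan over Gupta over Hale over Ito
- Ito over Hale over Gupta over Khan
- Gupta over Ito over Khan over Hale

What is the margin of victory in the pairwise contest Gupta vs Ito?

Ballots ranking Gupta above Ito: 3.
Ballots ranking Ito above Gupta: 2.
Gupta wins 3–2, a margin of 1.

1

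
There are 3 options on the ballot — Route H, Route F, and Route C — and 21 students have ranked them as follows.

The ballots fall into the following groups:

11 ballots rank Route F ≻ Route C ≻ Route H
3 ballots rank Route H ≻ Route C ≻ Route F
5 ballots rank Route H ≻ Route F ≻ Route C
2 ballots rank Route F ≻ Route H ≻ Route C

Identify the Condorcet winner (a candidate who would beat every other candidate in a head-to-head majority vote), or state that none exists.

Head-to-head results (21 voters total):
Route H vs Route F: Route F wins 13–8.
Route H vs Route C: Route C wins 11–10.
Route F vs Route C: Route F wins 18–3.
Route F beats each rival — Route H (13–8), Route C (18–3) — so Route F is the Condorcet winner.

Route F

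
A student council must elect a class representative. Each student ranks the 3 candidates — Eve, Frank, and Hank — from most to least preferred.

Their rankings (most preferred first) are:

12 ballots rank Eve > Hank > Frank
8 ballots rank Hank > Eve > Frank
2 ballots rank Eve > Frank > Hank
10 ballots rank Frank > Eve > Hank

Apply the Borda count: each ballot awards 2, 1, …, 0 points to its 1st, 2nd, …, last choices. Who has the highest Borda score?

Eve

Borda scores:
  Eve: 12·2 + 8·1 + 2·2 + 10·1 = 46
  Frank: 12·0 + 8·0 + 2·1 + 10·2 = 22
  Hank: 12·1 + 8·2 + 2·0 + 10·0 = 28
Eve has the highest total.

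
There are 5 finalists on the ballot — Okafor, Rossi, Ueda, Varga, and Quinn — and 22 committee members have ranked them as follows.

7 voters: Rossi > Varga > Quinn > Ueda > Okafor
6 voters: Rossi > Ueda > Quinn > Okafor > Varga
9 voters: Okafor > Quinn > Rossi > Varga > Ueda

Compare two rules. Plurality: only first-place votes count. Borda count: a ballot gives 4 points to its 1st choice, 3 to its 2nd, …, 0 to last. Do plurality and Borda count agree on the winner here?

Yes

Plurality first-place counts: Okafor 9, Rossi 13, Ueda 0, Varga 0, Quinn 0 → Rossi.
Borda totals: Okafor 42, Rossi 70, Ueda 25, Varga 30, Quinn 53 → Rossi.
The two rules agree on Rossi.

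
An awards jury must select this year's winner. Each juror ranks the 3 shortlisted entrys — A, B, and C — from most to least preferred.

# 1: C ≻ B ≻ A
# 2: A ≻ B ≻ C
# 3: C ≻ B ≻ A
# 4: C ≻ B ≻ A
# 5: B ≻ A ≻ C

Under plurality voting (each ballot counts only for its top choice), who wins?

First-place vote totals:
  A: 1
  B: 1
  C: 3
C has the most first-place votes.

C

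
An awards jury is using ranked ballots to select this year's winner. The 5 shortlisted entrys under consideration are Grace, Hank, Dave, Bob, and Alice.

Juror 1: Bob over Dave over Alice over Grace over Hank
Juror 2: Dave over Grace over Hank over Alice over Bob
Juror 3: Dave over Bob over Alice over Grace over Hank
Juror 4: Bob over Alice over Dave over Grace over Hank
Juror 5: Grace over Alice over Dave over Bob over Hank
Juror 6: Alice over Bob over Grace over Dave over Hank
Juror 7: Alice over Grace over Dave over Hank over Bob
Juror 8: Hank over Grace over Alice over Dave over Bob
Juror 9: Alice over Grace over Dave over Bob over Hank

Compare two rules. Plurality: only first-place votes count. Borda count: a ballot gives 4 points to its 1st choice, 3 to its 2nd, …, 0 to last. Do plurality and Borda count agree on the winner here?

Plurality first-place counts: Grace 1, Hank 1, Dave 2, Bob 2, Alice 3 → Alice.
Borda totals: Grace 21, Hank 7, Dave 21, Bob 16, Alice 25 → Alice.
The two rules agree on Alice.

Yes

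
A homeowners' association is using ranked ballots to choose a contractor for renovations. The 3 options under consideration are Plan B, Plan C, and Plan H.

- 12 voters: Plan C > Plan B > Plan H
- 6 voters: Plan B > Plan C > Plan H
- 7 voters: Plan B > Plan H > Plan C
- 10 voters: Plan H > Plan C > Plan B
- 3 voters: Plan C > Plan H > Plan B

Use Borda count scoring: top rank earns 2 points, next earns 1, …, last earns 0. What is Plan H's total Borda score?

Borda scores:
  Plan B: 12·1 + 6·2 + 7·2 + 10·0 + 3·0 = 38
  Plan C: 12·2 + 6·1 + 7·0 + 10·1 + 3·2 = 46
  Plan H: 12·0 + 6·0 + 7·1 + 10·2 + 3·1 = 30

30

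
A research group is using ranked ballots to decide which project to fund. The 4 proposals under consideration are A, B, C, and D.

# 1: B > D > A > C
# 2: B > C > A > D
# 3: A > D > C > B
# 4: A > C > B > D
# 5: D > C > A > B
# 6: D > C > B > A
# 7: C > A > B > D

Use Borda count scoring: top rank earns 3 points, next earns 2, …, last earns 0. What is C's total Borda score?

12

Borda scores:
  A: 1 + 1 + 3 + 3 + 1 + 0 + 2 = 11
  B: 3 + 3 + 0 + 1 + 0 + 1 + 1 = 9
  C: 0 + 2 + 1 + 2 + 2 + 2 + 3 = 12
  D: 2 + 0 + 2 + 0 + 3 + 3 + 0 = 10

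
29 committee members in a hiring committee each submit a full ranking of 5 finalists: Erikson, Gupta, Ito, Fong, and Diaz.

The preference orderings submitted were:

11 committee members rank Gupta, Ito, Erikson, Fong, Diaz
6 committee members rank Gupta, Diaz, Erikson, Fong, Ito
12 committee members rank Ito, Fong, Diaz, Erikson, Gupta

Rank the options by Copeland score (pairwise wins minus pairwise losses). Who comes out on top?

Pairwise results:
  Erikson vs Gupta: Gupta wins 17–12.
  Erikson vs Ito: Ito wins 23–6.
  Erikson vs Fong: Erikson wins 17–12.
  Erikson vs Diaz: Diaz wins 18–11.
  Gupta vs Ito: Gupta wins 17–12.
  Gupta vs Fong: Gupta wins 17–12.
  Gupta vs Diaz: Gupta wins 17–12.
  Ito vs Fong: Ito wins 23–6.
  Ito vs Diaz: Ito wins 23–6.
  Fong vs Diaz: Fong wins 23–6.
Copeland scores (wins − losses):
  Erikson: 1 − 3 = -2
  Gupta: 4 − 0 = 4
  Ito: 3 − 1 = 2
  Fong: 1 − 3 = -2
  Diaz: 1 − 3 = -2
Gupta has the best Copeland score.

Gupta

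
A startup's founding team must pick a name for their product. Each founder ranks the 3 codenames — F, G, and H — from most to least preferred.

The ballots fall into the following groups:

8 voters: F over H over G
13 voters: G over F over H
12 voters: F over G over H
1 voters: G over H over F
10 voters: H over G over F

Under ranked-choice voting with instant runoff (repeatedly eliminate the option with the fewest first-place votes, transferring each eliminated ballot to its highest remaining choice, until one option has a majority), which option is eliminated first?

Round 1: F 20, G 14, H 10. H has the fewest and is eliminated.
Round 2: G 24, F 20. G has a majority.

H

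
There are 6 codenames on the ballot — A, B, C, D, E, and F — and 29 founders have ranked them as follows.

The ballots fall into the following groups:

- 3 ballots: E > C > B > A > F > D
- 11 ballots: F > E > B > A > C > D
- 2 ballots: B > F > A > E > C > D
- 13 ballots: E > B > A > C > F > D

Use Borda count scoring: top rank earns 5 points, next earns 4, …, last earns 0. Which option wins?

Borda scores:
  A: 3·2 + 11·2 + 2·3 + 13·3 = 73
  B: 3·3 + 11·3 + 2·5 + 13·4 = 104
  C: 3·4 + 11·1 + 2·1 + 13·2 = 51
  D: 3·0 + 11·0 + 2·0 + 13·0 = 0
  E: 3·5 + 11·4 + 2·2 + 13·5 = 128
  F: 3·1 + 11·5 + 2·4 + 13·1 = 79
E has the highest total.

E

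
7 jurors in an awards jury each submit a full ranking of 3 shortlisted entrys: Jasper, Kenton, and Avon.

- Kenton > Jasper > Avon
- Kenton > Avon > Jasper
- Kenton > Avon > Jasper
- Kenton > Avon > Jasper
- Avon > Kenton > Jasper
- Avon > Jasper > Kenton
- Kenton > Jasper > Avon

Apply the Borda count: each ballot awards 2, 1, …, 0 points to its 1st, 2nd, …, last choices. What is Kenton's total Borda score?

11

Borda scores:
  Jasper: 1 + 0 + 0 + 0 + 0 + 1 + 1 = 3
  Kenton: 2 + 2 + 2 + 2 + 1 + 0 + 2 = 11
  Avon: 0 + 1 + 1 + 1 + 2 + 2 + 0 = 7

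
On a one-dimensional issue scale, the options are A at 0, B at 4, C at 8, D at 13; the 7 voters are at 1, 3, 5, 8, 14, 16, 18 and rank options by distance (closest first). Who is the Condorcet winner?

With single-peaked preferences on a line, the Condorcet winner is the candidate closest to the median voter.
The median voter (position 8) is closest to C at 8.
Check: C vs A — voters closer to C: 5 of 7.

C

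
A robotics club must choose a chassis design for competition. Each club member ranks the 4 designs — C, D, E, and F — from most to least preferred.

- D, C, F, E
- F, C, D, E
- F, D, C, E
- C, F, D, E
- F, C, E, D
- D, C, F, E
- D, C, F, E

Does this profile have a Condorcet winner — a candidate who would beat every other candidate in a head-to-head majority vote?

Head-to-head results (7 voters total):
C vs D: D wins 4–3.
C vs E: C wins 7–0.
C vs F: C wins 4–3.
D vs E: D wins 6–1.
D vs F: F wins 4–3.
E vs F: F wins 7–0.
No candidate beats all others: C beats F beats D beats C, a majority cycle.

No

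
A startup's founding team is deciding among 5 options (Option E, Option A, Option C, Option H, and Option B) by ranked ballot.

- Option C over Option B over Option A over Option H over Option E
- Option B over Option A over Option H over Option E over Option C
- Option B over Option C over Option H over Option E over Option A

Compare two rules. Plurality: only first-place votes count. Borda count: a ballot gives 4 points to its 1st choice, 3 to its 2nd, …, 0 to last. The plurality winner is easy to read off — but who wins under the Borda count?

Option B

Plurality first-place counts: Option E 0, Option A 0, Option C 1, Option H 0, Option B 2 → Option B.
Borda totals: Option E 2, Option A 5, Option C 7, Option H 5, Option B 11 → Option B.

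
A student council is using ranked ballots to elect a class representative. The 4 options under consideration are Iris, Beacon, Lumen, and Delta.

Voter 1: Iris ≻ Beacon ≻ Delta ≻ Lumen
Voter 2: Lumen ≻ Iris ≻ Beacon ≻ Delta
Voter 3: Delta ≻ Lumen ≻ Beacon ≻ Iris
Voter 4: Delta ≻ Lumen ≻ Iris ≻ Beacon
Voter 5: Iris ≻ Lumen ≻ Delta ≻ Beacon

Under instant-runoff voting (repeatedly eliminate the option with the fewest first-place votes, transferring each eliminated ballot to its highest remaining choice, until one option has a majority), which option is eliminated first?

Round 1: Iris 2, Delta 2, Lumen 1, Beacon 0. Beacon has the fewest and is eliminated.
Round 2: Iris 2, Delta 2, Lumen 1. Lumen has the fewest and is eliminated.
Round 3: Iris 3, Delta 2. Iris has a majority.

Beacon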